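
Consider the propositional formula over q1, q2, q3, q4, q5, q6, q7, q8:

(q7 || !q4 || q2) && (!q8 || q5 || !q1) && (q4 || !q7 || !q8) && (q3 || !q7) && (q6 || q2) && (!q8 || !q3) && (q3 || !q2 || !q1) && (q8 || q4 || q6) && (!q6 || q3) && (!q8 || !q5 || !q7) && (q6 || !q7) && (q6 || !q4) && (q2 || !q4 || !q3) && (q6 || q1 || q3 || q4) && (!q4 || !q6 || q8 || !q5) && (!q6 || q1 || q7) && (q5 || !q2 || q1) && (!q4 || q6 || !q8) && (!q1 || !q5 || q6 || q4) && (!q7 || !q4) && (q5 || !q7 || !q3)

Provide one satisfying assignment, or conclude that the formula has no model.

q1 ↦ true,  q2 ↦ true,  q3 ↦ true,  q4 ↦ true,  q5 ↦ false,  q6 ↦ true,  q7 ↦ false,  q8 ↦ false

Case q3 = true:
Unit clause (!q8) forces q8 = false.
Case q6 = true:
Case q2 = true:
Case q4 = true:
Unit clause (!q5) forces q5 = false.
Unit clause (q1) forces q1 = true.
Unit clause (!q7) forces q7 = false.
Every clause now holds.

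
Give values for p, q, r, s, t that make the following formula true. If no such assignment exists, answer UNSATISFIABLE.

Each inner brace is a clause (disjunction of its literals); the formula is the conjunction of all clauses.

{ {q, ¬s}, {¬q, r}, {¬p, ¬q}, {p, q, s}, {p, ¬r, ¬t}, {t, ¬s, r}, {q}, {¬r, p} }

UNSATISFIABLE

From the singleton clause (q), q = True.
From the singleton clause (r), r = True.
From the singleton clause (¬p), p = False.
That conflicts with the unit clause (p).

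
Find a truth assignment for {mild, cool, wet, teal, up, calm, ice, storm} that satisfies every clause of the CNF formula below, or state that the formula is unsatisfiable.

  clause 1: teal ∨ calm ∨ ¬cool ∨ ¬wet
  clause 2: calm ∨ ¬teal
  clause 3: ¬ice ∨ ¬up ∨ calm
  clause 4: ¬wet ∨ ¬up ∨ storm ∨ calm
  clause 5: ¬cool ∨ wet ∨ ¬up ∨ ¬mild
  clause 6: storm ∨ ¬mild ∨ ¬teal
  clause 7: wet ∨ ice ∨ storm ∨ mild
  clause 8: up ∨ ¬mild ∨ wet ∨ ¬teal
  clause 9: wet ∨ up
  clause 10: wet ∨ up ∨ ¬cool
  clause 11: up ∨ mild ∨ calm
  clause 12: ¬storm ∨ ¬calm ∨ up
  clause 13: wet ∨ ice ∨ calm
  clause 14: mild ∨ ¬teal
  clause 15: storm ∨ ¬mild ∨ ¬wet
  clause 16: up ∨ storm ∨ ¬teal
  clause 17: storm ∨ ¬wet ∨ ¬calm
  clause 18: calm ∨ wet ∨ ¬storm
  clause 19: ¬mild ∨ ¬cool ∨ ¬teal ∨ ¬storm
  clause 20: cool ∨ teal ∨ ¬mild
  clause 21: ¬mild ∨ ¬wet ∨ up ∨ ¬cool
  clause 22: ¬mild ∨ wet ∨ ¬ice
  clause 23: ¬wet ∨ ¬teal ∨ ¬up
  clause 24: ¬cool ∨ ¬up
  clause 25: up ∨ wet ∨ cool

mild=False, cool=False, wet=False, teal=False, up=True, calm=True, ice=True, storm=False

Suppose calm = True.
Suppose wet = False.
The clause (up) is unit, so up = True.
The clause (¬cool) is unit, so cool = False.
Suppose mild = False.
The clause (¬teal) is unit, so teal = False.
Suppose ice = True.
No clause remains; storm is free.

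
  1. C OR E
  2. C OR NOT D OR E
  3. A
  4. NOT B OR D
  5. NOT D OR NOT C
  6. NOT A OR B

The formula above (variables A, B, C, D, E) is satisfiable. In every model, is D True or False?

Suppose D = false.
From the singleton clause (A), A = true.
From the singleton clause (NOT B), B = false.
Now (B) is unsatisfied and unit — conflict.
So every satisfying assignment has D = True.

True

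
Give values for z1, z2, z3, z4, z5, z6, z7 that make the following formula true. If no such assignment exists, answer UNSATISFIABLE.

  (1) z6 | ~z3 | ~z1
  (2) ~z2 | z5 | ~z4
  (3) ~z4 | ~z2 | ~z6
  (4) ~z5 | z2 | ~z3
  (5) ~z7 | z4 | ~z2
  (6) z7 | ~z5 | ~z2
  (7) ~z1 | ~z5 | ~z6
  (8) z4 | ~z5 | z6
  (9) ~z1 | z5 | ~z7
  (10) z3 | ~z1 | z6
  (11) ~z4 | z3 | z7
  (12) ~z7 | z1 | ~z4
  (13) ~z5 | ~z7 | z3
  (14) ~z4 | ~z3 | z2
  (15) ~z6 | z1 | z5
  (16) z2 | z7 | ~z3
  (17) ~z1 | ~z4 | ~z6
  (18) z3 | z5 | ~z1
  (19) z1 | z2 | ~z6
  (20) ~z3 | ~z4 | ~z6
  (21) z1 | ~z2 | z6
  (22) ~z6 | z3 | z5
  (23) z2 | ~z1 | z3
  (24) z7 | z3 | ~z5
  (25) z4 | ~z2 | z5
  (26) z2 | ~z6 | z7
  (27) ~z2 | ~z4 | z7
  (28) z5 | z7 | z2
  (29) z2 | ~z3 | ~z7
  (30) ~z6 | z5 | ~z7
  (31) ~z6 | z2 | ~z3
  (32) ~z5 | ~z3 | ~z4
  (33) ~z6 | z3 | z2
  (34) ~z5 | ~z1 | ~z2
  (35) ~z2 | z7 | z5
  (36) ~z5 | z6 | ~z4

Branch on z6: set z6 = 0.
Branch on z3: set z3 = 0.
Unit clause (~z1) forces z1 = 0.
Unit clause (~z2) forces z2 = 0.
Branch on z4: set z4 = 0.
Unit clause (~z5) forces z5 = 0.
Unit clause (z7) forces z7 = 1.
Every clause now holds.

z1=0; z2=0; z3=0; z4=0; z5=0; z6=0; z7=1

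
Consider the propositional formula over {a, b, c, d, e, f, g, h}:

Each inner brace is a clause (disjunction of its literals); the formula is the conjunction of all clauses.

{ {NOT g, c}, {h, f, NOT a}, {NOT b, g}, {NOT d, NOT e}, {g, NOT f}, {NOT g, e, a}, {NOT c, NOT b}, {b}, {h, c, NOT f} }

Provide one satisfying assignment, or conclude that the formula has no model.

Unit clause (b) forces b = true.
Unit clause (g) forces g = true.
Unit clause (c) forces c = true.
That conflicts with the unit clause (NOT c).

UNSATISFIABLE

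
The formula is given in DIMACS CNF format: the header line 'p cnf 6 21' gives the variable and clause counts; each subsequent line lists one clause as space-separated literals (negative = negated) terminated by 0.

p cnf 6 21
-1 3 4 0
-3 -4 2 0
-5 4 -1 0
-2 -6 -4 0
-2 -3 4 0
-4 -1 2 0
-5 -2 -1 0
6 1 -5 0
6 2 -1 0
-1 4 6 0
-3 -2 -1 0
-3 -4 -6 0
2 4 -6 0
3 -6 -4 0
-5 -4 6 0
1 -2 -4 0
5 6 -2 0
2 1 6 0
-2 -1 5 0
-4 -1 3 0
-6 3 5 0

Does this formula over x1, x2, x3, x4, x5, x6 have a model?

Branch on x1: set x1 = False.
Branch on x6: set x6 = True.
Branch on x2: set x2 = True.
From the singleton clause (¬x4), x4 = False.
From the singleton clause (¬x3), x3 = False.
From the singleton clause (x5), x5 = True.
All clauses are satisfied.
A satisfying assignment: x1 ↦ False, x2 ↦ True, x3 ↦ False, x4 ↦ False, x5 ↦ True, x6 ↦ True.

Yes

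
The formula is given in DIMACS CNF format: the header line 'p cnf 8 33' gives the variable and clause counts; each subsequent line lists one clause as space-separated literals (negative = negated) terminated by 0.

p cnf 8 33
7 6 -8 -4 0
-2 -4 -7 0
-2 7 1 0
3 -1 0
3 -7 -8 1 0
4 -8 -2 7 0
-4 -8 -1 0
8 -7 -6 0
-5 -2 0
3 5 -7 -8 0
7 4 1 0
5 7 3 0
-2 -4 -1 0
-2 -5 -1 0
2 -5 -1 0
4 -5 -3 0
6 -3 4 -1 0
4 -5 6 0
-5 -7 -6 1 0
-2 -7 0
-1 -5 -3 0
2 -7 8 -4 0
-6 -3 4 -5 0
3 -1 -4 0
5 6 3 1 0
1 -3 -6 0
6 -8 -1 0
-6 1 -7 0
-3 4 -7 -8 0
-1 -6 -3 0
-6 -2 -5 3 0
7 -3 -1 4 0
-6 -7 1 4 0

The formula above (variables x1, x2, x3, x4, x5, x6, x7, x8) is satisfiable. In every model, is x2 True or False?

False

Suppose x2 = True.
(¬x5) alone gives x5 = False.
(¬x7) alone gives x7 = False.
(x1) alone gives x1 = True.
(x3) alone gives x3 = True.
(¬x4) alone gives x4 = False.
That conflicts with the unit clause (x4).
So every satisfying assignment has x2 = False.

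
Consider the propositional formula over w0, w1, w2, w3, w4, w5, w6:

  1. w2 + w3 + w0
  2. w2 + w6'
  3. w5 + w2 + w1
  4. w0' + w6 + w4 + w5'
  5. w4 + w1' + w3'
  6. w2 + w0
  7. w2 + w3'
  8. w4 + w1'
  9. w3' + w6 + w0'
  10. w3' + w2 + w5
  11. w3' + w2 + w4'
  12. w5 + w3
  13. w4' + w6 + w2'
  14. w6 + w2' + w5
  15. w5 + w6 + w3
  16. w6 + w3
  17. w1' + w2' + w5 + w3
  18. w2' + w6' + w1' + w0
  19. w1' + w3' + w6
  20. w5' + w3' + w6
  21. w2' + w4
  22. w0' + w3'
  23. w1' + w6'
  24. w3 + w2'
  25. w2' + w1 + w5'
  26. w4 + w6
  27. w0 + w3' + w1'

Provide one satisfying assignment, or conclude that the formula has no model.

Try w2 = 1.
From the singleton clause (w4), w4 = 1.
From the singleton clause (w6), w6 = 1.
From the singleton clause (w1'), w1 = 0.
From the singleton clause (w3), w3 = 1.
From the singleton clause (w0'), w0 = 0.
From the singleton clause (w5'), w5 = 0.
This assignment satisfies each clause.

w0=0,  w1=0,  w2=1,  w3=1,  w4=1,  w5=0,  w6=1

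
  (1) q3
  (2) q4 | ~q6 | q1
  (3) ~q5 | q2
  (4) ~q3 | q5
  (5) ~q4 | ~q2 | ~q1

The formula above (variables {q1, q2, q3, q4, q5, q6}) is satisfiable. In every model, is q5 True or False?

True

Suppose q5 = 0.
Unit clause (q3) forces q3 = 1.
Now (~q3) is unsatisfied and unit — conflict.
So every satisfying assignment has q5 = True.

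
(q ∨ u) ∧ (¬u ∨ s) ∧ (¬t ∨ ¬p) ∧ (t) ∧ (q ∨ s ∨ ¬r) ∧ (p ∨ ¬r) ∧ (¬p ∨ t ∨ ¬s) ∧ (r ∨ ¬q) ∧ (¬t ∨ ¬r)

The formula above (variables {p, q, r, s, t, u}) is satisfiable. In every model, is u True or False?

True

Suppose u = False.
Unit clause (q) forces q = True.
Unit clause (t) forces t = True.
Unit clause (¬p) forces p = False.
Unit clause (¬r) forces r = False.
But (r) is also a unit clause — contradiction.
So every satisfying assignment has u = True.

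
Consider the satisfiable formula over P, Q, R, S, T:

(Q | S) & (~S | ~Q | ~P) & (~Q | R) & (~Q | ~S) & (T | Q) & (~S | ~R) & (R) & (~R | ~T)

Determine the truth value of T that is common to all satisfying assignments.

False

Suppose T = 1.
Unit clause (R) forces R = 1.
That conflicts with the unit clause (~R).
So every satisfying assignment has T = False.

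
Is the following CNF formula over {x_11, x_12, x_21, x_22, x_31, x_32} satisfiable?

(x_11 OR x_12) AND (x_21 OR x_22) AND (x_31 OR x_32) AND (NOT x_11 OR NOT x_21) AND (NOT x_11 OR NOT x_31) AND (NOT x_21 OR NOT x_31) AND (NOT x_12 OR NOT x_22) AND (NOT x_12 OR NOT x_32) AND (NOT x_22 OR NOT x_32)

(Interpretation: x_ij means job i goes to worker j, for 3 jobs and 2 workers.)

No, unsatisfiable

Try x_11 = true.
The clause (NOT x_21) is unit, so x_21 = false.
The clause (x_22) is unit, so x_22 = true.
The clause (NOT x_31) is unit, so x_31 = false.
The clause (x_32) is unit, so x_32 = true.
That conflicts with the unit clause (NOT x_32).
So x_11 must be the other value — set x_11 = false.
The clause (x_12) is unit, so x_12 = true.
The clause (NOT x_22) is unit, so x_22 = false.
The clause (x_21) is unit, so x_21 = true.
The clause (NOT x_31) is unit, so x_31 = false.
The clause (x_32) is unit, so x_32 = true.
That conflicts with the unit clause (NOT x_32).
Either choice for x_11 ends in contradiction.
No assignment satisfies every clause.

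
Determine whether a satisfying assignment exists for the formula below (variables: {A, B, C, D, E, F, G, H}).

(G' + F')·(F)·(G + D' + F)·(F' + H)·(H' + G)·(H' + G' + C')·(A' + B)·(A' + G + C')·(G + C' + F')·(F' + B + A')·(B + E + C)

(F) alone gives F = 1.
(G') alone gives G = 0.
(H) alone gives H = 1.
But (H') is also a unit clause — contradiction.
No assignment satisfies every clause.

Unsatisfiable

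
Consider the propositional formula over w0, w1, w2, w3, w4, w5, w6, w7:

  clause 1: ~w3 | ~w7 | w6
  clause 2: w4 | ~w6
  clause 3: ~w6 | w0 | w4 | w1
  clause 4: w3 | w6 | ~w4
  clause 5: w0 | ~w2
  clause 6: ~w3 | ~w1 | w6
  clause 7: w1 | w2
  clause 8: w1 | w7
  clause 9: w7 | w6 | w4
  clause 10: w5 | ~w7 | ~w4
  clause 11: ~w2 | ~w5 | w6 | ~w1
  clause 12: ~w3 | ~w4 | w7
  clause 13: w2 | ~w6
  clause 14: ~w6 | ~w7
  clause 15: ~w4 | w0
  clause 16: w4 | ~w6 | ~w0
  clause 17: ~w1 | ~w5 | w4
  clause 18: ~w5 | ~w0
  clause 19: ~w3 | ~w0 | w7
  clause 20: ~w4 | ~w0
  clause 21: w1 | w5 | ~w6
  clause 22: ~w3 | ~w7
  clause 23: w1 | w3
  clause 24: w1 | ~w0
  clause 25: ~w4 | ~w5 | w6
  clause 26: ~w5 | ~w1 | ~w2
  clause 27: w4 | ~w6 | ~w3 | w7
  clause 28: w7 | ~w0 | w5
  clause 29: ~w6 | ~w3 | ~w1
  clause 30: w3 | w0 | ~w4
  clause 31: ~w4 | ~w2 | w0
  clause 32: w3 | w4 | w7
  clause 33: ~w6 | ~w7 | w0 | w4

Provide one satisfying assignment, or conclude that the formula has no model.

w0 ↦ 1; w1 ↦ 1; w2 ↦ 0; w3 ↦ 0; w4 ↦ 0; w5 ↦ 0; w6 ↦ 0; w7 ↦ 1

Suppose w4 = 0.
From the singleton clause (~w6), w6 = 0.
From the singleton clause (w7), w7 = 1.
From the singleton clause (~w3), w3 = 0.
From the singleton clause (w1), w1 = 1.
From the singleton clause (~w5), w5 = 0.
Suppose w0 = 1.
No clause remains; w2 is free.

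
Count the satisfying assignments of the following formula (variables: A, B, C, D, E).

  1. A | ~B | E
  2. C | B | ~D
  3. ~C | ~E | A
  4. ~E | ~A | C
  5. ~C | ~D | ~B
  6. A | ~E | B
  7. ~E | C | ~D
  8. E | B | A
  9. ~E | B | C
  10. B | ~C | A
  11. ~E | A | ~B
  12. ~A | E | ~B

6

There are 2^5 = 32 truth assignments over (A, B, C, D, E).
Split on A. With A = 1, the clauses containing A are satisfied and ~A drops from the rest; 6 of the 2^4 = 16 assignments to the other variables satisfy what remains.
With A = 0, by the same count on the reduced clause set, 0 assignments work.
Total: 6 + 0 = 6.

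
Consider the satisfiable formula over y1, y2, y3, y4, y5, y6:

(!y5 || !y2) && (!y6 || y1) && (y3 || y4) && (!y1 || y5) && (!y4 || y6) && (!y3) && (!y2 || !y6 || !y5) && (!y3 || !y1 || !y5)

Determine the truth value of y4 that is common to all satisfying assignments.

Suppose y4 = false.
The clause (y3) is unit, so y3 = true.
Now (!y3) is unsatisfied and unit — conflict.
So every satisfying assignment has y4 = True.

True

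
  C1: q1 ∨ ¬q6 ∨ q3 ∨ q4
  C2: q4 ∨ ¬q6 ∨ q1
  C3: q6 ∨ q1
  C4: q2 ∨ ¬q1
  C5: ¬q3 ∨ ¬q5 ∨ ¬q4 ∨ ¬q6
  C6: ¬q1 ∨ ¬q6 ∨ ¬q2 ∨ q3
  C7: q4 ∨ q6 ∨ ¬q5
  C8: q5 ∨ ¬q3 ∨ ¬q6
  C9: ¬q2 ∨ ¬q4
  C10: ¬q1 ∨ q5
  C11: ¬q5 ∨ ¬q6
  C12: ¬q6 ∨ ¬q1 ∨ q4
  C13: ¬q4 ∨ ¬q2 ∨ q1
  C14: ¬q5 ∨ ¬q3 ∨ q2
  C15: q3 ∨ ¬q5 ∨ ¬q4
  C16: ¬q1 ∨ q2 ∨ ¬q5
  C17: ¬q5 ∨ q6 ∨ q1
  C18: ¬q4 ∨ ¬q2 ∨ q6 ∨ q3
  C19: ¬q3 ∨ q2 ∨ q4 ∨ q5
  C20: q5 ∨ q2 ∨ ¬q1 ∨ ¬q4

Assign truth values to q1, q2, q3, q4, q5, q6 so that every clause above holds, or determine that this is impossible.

q1=False; q2=False; q3=False; q4=True; q5=False; q6=True

Suppose q6 = True.
From the singleton clause (¬q5), q5 = False.
From the singleton clause (¬q3), q3 = False.
From the singleton clause (¬q1), q1 = False.
From the singleton clause (q4), q4 = True.
From the singleton clause (¬q2), q2 = False.
This assignment satisfies each clause.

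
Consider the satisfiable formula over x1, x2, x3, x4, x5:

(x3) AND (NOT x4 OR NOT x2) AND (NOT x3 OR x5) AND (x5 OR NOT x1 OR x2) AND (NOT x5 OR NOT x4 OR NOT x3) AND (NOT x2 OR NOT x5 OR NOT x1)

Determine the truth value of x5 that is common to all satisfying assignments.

Suppose x5 = false.
Unit clause (x3) forces x3 = true.
That conflicts with the unit clause (NOT x3).
So every satisfying assignment has x5 = True.

True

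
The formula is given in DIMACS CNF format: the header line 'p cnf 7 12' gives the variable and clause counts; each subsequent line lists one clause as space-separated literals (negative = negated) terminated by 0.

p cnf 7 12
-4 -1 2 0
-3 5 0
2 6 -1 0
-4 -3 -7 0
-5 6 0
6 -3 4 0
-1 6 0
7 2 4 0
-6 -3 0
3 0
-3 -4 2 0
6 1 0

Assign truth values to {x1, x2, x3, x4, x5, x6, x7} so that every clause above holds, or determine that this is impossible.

The clause (x3) is unit, so x3 = True.
The clause (x5) is unit, so x5 = True.
The clause (x6) is unit, so x6 = True.
But (¬x6) is also a unit clause — contradiction.

UNSATISFIABLE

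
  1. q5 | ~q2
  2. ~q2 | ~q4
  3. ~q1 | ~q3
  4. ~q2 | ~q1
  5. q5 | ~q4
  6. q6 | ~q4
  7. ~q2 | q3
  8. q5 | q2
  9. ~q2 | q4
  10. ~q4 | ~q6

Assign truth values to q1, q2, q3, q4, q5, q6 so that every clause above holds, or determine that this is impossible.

q1 ↦ 1,  q2 ↦ 0,  q3 ↦ 0,  q4 ↦ 0,  q5 ↦ 1,  q6 ↦ 0

Case q5 = 1:
Case q2 = 0:
Case q1 = 1:
From the singleton clause (~q3), q3 = 0.
Case q6 = 0:
From the singleton clause (~q4), q4 = 0.
Every clause now holds.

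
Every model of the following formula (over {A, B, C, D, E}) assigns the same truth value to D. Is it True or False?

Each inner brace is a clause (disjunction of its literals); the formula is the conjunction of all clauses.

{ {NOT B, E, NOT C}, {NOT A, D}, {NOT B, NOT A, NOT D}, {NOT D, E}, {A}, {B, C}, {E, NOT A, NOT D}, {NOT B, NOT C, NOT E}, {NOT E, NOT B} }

Suppose D = false.
Unit clause (NOT A) forces A = false.
That conflicts with the unit clause (A).
So every satisfying assignment has D = True.

True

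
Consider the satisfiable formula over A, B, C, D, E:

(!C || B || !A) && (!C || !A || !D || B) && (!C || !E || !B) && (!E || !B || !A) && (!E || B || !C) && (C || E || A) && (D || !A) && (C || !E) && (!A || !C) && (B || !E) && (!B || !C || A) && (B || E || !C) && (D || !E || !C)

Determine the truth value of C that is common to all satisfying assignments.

False

Suppose C = true.
From the singleton clause (!A), A = false.
From the singleton clause (!B), B = false.
From the singleton clause (!E), E = false.
Now (E) is unsatisfied and unit — conflict.
So every satisfying assignment has C = False.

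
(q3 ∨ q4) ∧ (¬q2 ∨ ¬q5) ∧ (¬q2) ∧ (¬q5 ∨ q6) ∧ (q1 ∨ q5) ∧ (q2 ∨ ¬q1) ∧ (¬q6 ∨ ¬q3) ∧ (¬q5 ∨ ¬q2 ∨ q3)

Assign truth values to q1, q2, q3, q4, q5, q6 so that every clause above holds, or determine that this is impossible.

The clause (¬q2) is unit, so q2 = False.
The clause (¬q1) is unit, so q1 = False.
The clause (q5) is unit, so q5 = True.
The clause (q6) is unit, so q6 = True.
The clause (¬q3) is unit, so q3 = False.
The clause (q4) is unit, so q4 = True.
All clauses are satisfied.

q1: False, q2: False, q3: False, q4: True, q5: True, q6: True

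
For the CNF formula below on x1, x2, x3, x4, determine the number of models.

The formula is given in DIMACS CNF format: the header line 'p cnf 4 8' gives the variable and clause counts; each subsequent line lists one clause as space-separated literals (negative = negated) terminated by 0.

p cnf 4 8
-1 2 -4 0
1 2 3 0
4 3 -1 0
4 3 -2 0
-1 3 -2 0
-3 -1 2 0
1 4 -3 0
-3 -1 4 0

4

There are 2^4 = 16 truth assignments over (x1, x2, x3, x4).
Check each against the 8 clauses (columns in the order x1, x2, x3, x4):
  F F F F  ✗ fails (x1 ∨ x2 ∨ x3)
  F F F T  ✗ fails (x1 ∨ x2 ∨ x3)
  F F T F  ✗ fails (x1 ∨ x4 ∨ ¬x3)
  F F T T  ✓ satisfies all
  F T F F  ✗ fails (x4 ∨ x3 ∨ ¬x2)
  F T F T  ✓ satisfies all
  F T T F  ✗ fails (x1 ∨ x4 ∨ ¬x3)
  F T T T  ✓ satisfies all
  T F F F  ✗ fails (x4 ∨ x3 ∨ ¬x1)
  T F F T  ✗ fails (¬x1 ∨ x2 ∨ ¬x4)
  T F T F  ✗ fails (¬x3 ∨ ¬x1 ∨ x2)
  T F T T  ✗ fails (¬x1 ∨ x2 ∨ ¬x4)
  T T F F  ✗ fails (x4 ∨ x3 ∨ ¬x1)
  T T F T  ✗ fails (¬x1 ∨ x3 ∨ ¬x2)
  T T T F  ✗ fails (¬x3 ∨ ¬x1 ∨ x4)
  T T T T  ✓ satisfies all
4 of the 16 rows are models.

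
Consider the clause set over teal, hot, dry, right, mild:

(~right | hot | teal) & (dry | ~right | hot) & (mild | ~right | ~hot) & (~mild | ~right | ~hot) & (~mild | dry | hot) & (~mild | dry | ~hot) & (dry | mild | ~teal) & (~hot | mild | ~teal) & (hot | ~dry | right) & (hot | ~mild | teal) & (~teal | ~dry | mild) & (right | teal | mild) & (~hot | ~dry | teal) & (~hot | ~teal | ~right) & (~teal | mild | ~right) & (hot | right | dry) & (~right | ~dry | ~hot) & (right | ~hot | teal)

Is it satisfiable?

Suppose right = 1.
Suppose hot = 0.
The clause (teal) is unit, so teal = 1.
The clause (dry) is unit, so dry = 1.
The clause (mild) is unit, so mild = 1.
This assignment satisfies each clause.
A satisfying assignment: teal ↦ 1, hot ↦ 0, dry ↦ 1, right ↦ 1, mild ↦ 1.

Yes, satisfiable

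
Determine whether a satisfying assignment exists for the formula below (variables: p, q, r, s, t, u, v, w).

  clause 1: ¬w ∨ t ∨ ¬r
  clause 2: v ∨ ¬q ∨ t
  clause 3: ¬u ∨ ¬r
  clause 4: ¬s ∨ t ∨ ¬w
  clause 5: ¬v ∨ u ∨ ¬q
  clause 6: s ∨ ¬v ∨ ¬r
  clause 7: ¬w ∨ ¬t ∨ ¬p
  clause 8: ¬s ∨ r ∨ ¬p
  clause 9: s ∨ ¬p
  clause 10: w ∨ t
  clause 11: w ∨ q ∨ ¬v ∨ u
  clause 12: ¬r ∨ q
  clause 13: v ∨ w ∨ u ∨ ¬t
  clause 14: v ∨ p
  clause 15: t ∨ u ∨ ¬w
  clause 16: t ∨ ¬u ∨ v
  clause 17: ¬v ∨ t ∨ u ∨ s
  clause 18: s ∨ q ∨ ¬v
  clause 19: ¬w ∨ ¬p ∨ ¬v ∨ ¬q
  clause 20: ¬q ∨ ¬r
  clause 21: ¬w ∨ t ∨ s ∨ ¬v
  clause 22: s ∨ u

Branch on u: set u = True.
The clause (¬r) is unit, so r = False.
Branch on s: set s = True.
The clause (¬p) is unit, so p = False.
The clause (v) is unit, so v = True.
Branch on t: set t = True.
No clause remains; q, w are free.
A satisfying assignment: p ↦ False,  q ↦ True,  r ↦ False,  s ↦ True,  t ↦ True,  u ↦ True,  v ↦ True,  w ↦ False.

Satisfiable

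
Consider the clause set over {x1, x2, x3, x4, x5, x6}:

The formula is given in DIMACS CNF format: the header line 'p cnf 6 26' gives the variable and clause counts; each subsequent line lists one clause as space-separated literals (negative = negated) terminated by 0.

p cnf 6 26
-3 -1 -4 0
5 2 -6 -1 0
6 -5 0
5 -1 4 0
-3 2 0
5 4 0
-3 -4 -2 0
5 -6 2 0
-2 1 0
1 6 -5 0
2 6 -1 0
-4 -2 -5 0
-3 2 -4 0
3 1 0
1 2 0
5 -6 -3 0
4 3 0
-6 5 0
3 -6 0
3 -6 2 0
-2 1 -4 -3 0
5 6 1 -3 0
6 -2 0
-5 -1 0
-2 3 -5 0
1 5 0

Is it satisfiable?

Unsatisfiable

Suppose x6 = True.
(x5) alone gives x5 = True.
(x3) alone gives x3 = True.
(x2) alone gives x2 = True.
(¬x4) alone gives x4 = False.
(x1) alone gives x1 = True.
Now (¬x1) is unsatisfied and unit — conflict.
Backtrack on x6: now try x6 = False.
(¬x5) alone gives x5 = False.
(x4) alone gives x4 = True.
(¬x2) alone gives x2 = False.
(¬x3) alone gives x3 = False.
(¬x1) alone gives x1 = False.
Now (x1) is unsatisfied and unit — conflict.
Either choice for x6 ends in contradiction.
No assignment satisfies every clause.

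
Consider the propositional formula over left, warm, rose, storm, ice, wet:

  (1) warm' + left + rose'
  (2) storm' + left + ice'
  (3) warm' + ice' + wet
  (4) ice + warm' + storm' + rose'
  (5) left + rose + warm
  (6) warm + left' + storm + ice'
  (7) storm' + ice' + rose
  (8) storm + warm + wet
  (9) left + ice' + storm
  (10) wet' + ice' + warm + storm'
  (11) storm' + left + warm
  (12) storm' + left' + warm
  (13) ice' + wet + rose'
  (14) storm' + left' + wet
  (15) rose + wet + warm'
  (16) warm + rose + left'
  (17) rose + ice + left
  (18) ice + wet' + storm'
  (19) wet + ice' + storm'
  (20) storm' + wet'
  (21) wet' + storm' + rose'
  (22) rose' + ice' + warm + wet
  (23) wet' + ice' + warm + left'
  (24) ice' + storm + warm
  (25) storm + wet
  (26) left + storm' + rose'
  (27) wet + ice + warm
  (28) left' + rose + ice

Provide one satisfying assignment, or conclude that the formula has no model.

left: 0, warm: 0, rose: 1, storm: 0, ice: 0, wet: 1

Try storm = 0.
From the singleton clause (wet), wet = 1.
Try left = 0.
From the singleton clause (ice'), ice = 0.
From the singleton clause (rose), rose = 1.
From the singleton clause (warm'), warm = 0.
This assignment satisfies each clause.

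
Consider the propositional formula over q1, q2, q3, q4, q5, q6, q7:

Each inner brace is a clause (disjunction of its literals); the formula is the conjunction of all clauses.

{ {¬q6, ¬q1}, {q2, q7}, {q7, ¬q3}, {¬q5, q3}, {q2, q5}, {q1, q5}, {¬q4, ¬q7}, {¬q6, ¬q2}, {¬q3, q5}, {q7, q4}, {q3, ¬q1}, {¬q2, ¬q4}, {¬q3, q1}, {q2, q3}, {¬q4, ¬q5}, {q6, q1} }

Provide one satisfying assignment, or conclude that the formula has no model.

Suppose q6 = False.
From the singleton clause (q1), q1 = True.
From the singleton clause (q3), q3 = True.
From the singleton clause (q7), q7 = True.
From the singleton clause (¬q4), q4 = False.
From the singleton clause (q5), q5 = True.
Every clause is now satisfied; q2 is unconstrained.

q1: True, q2: False, q3: True, q4: False, q5: True, q6: False, q7: True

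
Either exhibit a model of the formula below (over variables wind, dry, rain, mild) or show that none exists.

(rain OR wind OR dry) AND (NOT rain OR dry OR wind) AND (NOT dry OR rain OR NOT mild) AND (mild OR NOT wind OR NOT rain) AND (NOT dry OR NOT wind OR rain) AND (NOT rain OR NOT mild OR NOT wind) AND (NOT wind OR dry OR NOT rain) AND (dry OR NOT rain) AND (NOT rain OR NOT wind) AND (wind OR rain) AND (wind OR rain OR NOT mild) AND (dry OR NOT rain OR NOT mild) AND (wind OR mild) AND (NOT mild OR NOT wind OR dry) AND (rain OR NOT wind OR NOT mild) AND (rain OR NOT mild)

Case dry = false:
Unit clause (NOT rain) forces rain = false.
Unit clause (wind) forces wind = true.
Unit clause (NOT mild) forces mild = false.
All clauses are satisfied.

wind: true, dry: false, rain: false, mild: false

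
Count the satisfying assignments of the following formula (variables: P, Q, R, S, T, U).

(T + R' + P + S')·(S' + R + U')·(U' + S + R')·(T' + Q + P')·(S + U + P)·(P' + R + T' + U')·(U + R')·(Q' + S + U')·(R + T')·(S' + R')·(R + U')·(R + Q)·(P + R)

2

There are 2^6 = 64 truth assignments over (P, Q, R, S, T, U).
Split on P. With P = 1, the clauses containing P are satisfied and P' drops from the rest; 2 of the 2^5 = 32 assignments to the other variables satisfy what remains.
With P = 0, by the same count on the reduced clause set, 0 assignments work.
(One model: P=T, Q=T, R=F, S=F, T=F, U=F.)
Total: 2 + 0 = 2.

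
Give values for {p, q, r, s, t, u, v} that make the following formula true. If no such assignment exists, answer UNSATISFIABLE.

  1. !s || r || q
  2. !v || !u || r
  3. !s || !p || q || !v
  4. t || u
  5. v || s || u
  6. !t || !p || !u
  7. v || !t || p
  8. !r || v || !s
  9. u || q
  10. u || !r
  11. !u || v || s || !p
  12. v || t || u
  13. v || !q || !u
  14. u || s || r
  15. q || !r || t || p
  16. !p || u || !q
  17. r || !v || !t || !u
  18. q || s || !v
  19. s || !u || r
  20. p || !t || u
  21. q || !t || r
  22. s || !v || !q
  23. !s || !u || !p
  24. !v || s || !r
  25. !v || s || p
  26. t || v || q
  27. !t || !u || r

Suppose t = true.
Suppose p = false.
Unit clause (v) forces v = true.
Unit clause (u) forces u = true.
Unit clause (r) forces r = true.
Unit clause (s) forces s = true.
All clauses hold; q can take either value.

p=false; q=true; r=true; s=true; t=true; u=true; v=true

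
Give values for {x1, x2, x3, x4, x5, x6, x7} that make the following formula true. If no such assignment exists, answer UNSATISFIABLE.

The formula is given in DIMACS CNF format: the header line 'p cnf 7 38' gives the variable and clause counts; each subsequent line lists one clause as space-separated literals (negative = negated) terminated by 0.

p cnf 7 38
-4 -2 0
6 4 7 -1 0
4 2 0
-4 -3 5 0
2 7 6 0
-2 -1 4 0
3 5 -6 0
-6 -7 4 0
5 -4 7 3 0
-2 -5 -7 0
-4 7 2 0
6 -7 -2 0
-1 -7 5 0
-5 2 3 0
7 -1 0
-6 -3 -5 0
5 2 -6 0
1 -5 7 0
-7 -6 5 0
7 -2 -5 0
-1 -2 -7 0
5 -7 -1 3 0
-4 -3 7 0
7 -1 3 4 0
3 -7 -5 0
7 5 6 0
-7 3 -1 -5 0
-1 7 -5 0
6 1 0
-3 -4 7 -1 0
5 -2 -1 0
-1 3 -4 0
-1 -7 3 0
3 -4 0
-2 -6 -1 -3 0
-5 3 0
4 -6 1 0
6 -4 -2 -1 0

x1 ↦ True, x2 ↦ False, x3 ↦ True, x4 ↦ True, x5 ↦ True, x6 ↦ False, x7 ↦ True

Try x4 = True.
From the singleton clause (¬x2), x2 = False.
From the singleton clause (x7), x7 = True.
From the singleton clause (x3), x3 = True.
From the singleton clause (x5), x5 = True.
From the singleton clause (¬x6), x6 = False.
From the singleton clause (x1), x1 = True.
This assignment satisfies each clause.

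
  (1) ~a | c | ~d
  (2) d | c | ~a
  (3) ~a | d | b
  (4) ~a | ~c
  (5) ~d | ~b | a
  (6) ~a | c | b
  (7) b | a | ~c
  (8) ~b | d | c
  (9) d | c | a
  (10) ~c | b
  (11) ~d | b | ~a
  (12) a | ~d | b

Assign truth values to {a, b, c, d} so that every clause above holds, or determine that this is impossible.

Suppose a = 0.
Suppose d = 0.
(c) alone gives c = 1.
(b) alone gives b = 1.
Every clause now holds.

a=0, b=1, c=1, d=0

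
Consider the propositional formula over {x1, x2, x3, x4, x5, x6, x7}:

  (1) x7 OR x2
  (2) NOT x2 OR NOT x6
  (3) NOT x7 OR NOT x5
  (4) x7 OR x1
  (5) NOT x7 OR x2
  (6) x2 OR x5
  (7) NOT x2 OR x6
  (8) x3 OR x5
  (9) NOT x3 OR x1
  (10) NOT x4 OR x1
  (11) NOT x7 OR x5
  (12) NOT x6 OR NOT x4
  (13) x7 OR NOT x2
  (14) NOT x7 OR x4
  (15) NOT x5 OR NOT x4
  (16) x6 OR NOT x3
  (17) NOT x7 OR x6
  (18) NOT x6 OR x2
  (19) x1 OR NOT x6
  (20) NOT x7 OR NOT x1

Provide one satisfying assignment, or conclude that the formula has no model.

UNSATISFIABLE

Case x7 = true:
From the singleton clause (NOT x5), x5 = false.
Now (x5) is unsatisfied and unit — conflict.
Undo x7 and try x7 = false.
From the singleton clause (x2), x2 = true.
Now (NOT x2) is unsatisfied and unit — conflict.
Either choice for x7 ends in contradiction.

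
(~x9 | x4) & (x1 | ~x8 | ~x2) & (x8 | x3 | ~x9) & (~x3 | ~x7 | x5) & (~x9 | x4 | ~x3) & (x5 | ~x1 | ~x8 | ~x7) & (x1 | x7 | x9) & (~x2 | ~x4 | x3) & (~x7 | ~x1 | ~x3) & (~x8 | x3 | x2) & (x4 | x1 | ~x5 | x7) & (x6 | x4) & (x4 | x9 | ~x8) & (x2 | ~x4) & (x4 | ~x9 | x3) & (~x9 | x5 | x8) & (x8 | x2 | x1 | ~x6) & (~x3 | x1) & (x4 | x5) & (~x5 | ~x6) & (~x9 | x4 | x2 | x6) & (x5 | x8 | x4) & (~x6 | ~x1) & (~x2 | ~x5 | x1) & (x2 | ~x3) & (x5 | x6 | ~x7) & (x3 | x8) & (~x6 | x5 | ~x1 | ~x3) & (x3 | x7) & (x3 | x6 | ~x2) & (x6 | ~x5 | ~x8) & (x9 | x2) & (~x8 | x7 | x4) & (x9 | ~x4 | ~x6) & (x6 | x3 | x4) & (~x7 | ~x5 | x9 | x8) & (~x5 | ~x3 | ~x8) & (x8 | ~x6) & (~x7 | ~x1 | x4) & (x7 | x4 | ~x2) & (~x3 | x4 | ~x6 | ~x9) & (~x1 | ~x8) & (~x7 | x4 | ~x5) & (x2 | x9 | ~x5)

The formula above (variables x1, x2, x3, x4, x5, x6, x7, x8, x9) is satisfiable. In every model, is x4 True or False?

True

Suppose x4 = 0.
The clause (~x9) is unit, so x9 = 0.
The clause (x6) is unit, so x6 = 1.
The clause (~x8) is unit, so x8 = 0.
But (x8) is also a unit clause — contradiction.
So every satisfying assignment has x4 = True.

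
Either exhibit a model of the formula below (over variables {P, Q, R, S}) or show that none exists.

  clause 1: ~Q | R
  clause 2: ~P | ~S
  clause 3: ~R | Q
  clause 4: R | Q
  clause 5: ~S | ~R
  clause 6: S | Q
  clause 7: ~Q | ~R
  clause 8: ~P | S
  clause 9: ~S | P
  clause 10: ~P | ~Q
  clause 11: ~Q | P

UNSATISFIABLE

Suppose Q = 0.
From the singleton clause (~R), R = 0.
Now (R) is unsatisfied and unit — conflict.
That branch fails; take Q = 1 instead.
From the singleton clause (R), R = 1.
Now (~R) is unsatisfied and unit — conflict.
Either choice for Q ends in contradiction.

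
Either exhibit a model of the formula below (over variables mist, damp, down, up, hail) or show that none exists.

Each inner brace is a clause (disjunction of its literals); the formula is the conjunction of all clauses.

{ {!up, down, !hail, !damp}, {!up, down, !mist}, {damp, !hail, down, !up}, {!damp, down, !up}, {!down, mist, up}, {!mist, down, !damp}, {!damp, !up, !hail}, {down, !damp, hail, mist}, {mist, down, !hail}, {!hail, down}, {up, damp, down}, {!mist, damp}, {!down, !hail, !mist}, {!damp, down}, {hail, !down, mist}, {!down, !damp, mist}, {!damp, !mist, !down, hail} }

mist ↦ false,  damp ↦ false,  down ↦ true,  up ↦ true,  hail ↦ true

Case hail = true:
From the singleton clause (down), down = true.
From the singleton clause (!mist), mist = false.
From the singleton clause (up), up = true.
From the singleton clause (!damp), damp = false.
All clauses are satisfied.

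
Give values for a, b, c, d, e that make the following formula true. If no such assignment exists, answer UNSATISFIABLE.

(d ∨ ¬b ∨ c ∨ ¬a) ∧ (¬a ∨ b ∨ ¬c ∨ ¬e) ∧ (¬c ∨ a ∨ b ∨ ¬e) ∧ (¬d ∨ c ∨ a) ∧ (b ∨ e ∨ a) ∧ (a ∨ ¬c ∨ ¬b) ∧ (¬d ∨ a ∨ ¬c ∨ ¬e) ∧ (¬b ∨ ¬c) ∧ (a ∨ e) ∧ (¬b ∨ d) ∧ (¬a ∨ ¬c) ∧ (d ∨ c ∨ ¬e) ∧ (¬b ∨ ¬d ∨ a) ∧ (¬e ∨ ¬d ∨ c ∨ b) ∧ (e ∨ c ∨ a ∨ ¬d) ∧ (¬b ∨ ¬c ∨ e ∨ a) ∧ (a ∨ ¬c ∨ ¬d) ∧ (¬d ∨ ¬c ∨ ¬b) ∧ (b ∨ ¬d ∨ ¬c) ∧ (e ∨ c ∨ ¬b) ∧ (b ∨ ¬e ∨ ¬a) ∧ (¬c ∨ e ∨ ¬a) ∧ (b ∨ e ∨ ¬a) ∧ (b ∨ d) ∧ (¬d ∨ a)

Branch on b: set b = True.
The clause (¬c) is unit, so c = False.
The clause (d) is unit, so d = True.
The clause (a) is unit, so a = True.
The clause (e) is unit, so e = True.
Every clause now holds.

a: True, b: True, c: False, d: True, e: True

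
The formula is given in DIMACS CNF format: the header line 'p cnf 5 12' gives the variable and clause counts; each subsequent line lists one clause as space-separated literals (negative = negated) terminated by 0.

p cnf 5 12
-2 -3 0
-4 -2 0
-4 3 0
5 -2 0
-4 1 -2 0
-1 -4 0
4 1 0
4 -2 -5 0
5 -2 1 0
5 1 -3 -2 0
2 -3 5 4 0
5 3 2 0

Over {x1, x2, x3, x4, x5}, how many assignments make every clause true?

4

There are 2^5 = 32 truth assignments over (x1, x2, x3, x4, x5).
Split on x1. With x1 = True, the clauses containing x1 are satisfied and ¬x1 drops from the rest; 2 of the 2^4 = 16 assignments to the other variables satisfy what remains.
With x1 = False, by the same count on the reduced clause set, 2 assignments work.
(One model: x1=F, x2=F, x3=T, x4=T, x5=F.)
Total: 2 + 2 = 4.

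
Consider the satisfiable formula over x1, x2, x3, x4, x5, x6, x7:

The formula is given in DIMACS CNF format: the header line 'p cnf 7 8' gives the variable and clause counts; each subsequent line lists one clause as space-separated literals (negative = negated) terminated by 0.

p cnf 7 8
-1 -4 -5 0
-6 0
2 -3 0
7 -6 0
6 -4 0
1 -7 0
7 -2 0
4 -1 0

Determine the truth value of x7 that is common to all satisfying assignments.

False

Suppose x7 = True.
Unit clause (¬x6) forces x6 = False.
Unit clause (¬x4) forces x4 = False.
Unit clause (x1) forces x1 = True.
But (¬x1) is also a unit clause — contradiction.
So every satisfying assignment has x7 = False.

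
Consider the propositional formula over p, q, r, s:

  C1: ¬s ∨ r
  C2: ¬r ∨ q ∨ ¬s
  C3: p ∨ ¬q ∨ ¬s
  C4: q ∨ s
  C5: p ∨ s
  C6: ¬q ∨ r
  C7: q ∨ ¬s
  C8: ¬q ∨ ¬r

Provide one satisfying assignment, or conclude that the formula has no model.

Branch on s: set s = False.
The clause (q) is unit, so q = True.
The clause (p) is unit, so p = True.
The clause (r) is unit, so r = True.
Now (¬r) is unsatisfied and unit — conflict.
That branch fails; take s = True instead.
The clause (r) is unit, so r = True.
The clause (q) is unit, so q = True.
Now (¬q) is unsatisfied and unit — conflict.
Either choice for s ends in contradiction.

UNSATISFIABLE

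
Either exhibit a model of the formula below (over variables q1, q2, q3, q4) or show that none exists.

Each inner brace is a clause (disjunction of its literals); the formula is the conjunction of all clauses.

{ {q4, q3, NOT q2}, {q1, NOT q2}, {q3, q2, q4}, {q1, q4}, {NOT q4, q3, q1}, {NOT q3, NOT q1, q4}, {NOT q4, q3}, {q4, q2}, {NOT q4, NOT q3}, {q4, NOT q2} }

UNSATISFIABLE

Try q1 = true.
Try q3 = false.
(NOT q4) alone gives q4 = false.
(NOT q2) alone gives q2 = false.
Now (q2) is unsatisfied and unit — conflict.
Undo q3 and try q3 = true.
(q4) alone gives q4 = true.
Now (NOT q4) is unsatisfied and unit — conflict.
Neither q3 = true nor q3 = false works.
Undo q1 and try q1 = false.
(NOT q2) alone gives q2 = false.
(q4) alone gives q4 = true.
(q3) alone gives q3 = true.
Now (NOT q3) is unsatisfied and unit — conflict.
Neither q1 = true nor q1 = false works.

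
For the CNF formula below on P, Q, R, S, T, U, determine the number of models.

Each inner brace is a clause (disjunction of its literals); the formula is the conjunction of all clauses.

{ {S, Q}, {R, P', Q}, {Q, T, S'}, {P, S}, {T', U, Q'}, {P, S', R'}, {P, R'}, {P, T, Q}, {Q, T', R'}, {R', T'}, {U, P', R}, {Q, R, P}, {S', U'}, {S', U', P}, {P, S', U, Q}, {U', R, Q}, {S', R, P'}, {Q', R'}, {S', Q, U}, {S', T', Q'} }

There are 2^6 = 64 truth assignments over (P, Q, R, S, T, U).
Split on T. With T = 1, the clauses containing T are satisfied and T' drops from the rest; 1 of the 2^5 = 32 assignments to the other variables satisfy what remains.
With T = 0, by the same count on the reduced clause set, 2 assignments work.
Total: 1 + 2 = 3.

3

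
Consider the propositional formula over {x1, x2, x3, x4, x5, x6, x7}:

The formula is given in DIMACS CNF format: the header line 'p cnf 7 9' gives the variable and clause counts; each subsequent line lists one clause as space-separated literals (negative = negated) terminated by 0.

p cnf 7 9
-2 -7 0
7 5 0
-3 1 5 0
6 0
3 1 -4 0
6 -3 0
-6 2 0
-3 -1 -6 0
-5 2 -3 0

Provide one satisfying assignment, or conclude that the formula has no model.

(x6) alone gives x6 = True.
(x2) alone gives x2 = True.
(¬x7) alone gives x7 = False.
(x5) alone gives x5 = True.
Branch on x3: set x3 = True.
(¬x1) alone gives x1 = False.
Every clause is now satisfied; x4 is unconstrained.

x1=False; x2=True; x3=True; x4=True; x5=True; x6=True; x7=False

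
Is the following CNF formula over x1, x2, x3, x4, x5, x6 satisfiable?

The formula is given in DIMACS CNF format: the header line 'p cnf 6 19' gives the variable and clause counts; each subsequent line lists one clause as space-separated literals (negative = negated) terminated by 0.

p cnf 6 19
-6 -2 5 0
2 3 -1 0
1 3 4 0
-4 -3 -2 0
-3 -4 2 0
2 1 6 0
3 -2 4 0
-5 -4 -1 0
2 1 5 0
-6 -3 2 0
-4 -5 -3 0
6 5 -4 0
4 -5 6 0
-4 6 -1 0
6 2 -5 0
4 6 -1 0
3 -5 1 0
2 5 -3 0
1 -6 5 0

Try x6 = True.
Try x2 = True.
The clause (x5) is unit, so x5 = True.
Try x4 = False.
The clause (x3) is unit, so x3 = True.
Every clause is now satisfied; x1 is unconstrained.
A satisfying assignment: x1=False; x2=True; x3=True; x4=False; x5=True; x6=True.

Yes, satisfiable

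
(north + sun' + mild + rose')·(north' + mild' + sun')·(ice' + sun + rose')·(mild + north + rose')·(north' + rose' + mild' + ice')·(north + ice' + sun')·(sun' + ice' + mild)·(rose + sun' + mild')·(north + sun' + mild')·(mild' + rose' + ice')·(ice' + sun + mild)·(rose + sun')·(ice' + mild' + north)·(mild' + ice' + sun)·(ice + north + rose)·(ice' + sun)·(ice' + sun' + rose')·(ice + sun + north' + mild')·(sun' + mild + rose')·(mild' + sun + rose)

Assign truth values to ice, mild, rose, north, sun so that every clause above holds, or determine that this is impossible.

ice ↦ 0,  mild ↦ 1,  rose ↦ 1,  north ↦ 0,  sun ↦ 0

Case rose = 1:
Case ice = 0:
Case mild = 1:
Case north = 0:
(sun') alone gives sun = 0.
This assignment satisfies each clause.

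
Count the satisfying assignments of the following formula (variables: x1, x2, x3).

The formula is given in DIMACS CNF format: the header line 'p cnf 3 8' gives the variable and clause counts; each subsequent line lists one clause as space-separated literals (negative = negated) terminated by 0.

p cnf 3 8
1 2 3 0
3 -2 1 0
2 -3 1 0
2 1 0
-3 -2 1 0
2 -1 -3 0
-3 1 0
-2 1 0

3

There are 2^3 = 8 truth assignments over (x1, x2, x3).
Check each against the 8 clauses (columns in the order x1, x2, x3):
  F F F  ✗ fails (x1 ∨ x2 ∨ x3)
  F F T  ✗ fails (x2 ∨ ¬x3 ∨ x1)
  F T F  ✗ fails (x3 ∨ ¬x2 ∨ x1)
  F T T  ✗ fails (¬x3 ∨ ¬x2 ∨ x1)
  T F F  ✓ satisfies all
  T F T  ✗ fails (x2 ∨ ¬x1 ∨ ¬x3)
  T T F  ✓ satisfies all
  T T T  ✓ satisfies all
3 of the 8 rows are models.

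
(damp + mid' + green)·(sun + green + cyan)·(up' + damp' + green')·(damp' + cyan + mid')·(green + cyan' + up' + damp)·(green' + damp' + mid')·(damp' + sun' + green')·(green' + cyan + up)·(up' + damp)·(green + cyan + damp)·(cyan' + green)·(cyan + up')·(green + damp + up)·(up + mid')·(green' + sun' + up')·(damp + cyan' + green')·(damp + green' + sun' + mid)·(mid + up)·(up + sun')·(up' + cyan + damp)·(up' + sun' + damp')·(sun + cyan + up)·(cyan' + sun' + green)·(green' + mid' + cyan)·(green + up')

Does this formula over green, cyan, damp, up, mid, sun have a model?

Case up = 0:
(mid') alone gives mid = 0.
That conflicts with the unit clause (mid).
Undo up and try up = 1.
(damp) alone gives damp = 1.
(green') alone gives green = 0.
That conflicts with the unit clause (green).
Either choice for up ends in contradiction.
No assignment satisfies every clause.

No, unsatisfiable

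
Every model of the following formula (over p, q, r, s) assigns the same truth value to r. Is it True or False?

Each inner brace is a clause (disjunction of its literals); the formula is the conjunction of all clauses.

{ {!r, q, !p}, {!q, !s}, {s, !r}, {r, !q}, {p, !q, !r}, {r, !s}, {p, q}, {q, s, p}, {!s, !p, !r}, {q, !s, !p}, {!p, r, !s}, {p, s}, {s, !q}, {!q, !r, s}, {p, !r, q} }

Suppose r = true.
The clause (s) is unit, so s = true.
The clause (!q) is unit, so q = false.
The clause (!p) is unit, so p = false.
Now (p) is unsatisfied and unit — conflict.
So every satisfying assignment has r = False.

False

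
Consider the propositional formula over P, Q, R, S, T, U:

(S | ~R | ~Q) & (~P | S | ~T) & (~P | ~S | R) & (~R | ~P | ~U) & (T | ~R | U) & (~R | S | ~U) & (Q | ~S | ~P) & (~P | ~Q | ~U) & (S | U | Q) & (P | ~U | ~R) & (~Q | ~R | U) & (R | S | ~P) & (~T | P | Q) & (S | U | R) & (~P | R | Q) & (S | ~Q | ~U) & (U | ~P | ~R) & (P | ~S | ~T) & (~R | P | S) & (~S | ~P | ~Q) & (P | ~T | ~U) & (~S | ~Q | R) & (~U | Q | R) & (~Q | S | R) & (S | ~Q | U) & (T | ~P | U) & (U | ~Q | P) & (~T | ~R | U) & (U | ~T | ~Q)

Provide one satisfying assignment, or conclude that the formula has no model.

Try S = 1.
Try P = 0.
The clause (~T) is unit, so T = 0.
Try R = 0.
The clause (~Q) is unit, so Q = 0.
The clause (~U) is unit, so U = 0.
All clauses are satisfied.

P: 0; Q: 0; R: 0; S: 1; T: 0; U: 0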